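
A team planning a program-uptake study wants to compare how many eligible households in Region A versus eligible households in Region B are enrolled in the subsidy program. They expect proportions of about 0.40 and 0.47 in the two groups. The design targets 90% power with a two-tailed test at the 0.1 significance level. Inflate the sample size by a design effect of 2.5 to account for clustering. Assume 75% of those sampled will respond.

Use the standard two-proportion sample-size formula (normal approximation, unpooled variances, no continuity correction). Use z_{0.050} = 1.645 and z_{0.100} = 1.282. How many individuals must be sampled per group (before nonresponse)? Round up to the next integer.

n = (z_{α/2} + z_β)² · [p₁(1−p₁) + p₂(1−p₂)] / (p₁ − p₂)²
  = (1.645 + 1.282)² · (0.40·0.60 + 0.47·0.53) / (-0.07)²
  = (2.927)² · (0.2400 + 0.2491) / 0.0049
  = 8.5673 · 0.4891 / 0.0049
  = 855.16
Design effect: 2.5 × 855.16 = 2137.90.
Adjust for 75% response: 2137.90 / 0.75 = 2850.53.
Round up → n = 2851 per group.

n = 2851 per group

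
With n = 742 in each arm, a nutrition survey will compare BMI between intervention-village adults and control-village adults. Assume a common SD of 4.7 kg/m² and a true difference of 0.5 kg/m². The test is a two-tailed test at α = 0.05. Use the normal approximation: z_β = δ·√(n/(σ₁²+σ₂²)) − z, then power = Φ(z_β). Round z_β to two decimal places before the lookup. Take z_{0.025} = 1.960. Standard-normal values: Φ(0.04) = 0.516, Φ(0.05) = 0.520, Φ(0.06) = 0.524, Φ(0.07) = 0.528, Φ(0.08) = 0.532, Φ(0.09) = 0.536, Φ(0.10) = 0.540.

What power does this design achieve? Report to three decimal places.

z_β = δ·√(n/(σ₁²+σ₂²)) − z_{α/2}
    = 0.5 · √(742/44.18) − 1.960
    = 0.5 · 4.09816 − 1.960
    = 2.0491 − 1.960 = 0.0891 → 0.09
Power = Φ(0.09) = 0.536.

Power ≈ 0.536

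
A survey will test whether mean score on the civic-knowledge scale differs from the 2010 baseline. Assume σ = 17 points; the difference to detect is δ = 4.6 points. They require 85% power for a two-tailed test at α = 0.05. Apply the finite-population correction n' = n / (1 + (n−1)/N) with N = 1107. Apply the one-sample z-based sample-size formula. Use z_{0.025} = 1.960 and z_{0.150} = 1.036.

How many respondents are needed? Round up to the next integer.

n = (z_{α/2} + z_β)² · σ² / δ²
  = (1.960 + 1.036)² · 17² / 4.6²
  = 8.9760 · 289 / 21.16
  = 122.59
Finite-population correction (N = 1107): 122.59 / (1 + (122.59 − 1)/1107) = 110.46.
Round up → n = 111.

n = 111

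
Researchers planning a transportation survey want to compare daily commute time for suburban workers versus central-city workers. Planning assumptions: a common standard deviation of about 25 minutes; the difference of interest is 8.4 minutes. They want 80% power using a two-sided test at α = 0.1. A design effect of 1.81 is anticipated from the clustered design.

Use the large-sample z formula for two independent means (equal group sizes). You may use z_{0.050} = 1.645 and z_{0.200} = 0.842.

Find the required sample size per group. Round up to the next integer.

n = 199 per group

n = (z_{α/2} + z_β)² · (σ₁² + σ₂²) / δ²
  = (1.645 + 0.842)² · (2·25² = 1250) / 8.4²
  = 6.1852 · 1250 / 70.56
  = 109.57
Design effect: 1.81 × 109.57 = 198.33.
Round up → n = 199 per group.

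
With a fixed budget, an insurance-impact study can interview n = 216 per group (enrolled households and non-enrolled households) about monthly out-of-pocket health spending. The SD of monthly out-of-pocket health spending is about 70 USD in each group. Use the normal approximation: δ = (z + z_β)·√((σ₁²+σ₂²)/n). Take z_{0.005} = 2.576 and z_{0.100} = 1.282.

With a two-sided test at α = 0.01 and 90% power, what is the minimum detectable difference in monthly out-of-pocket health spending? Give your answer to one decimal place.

δ = (z_{α/2} + z_β) · √((σ₁²+σ₂²)/n)
  = (2.576 + 1.282) · √(9800/216)
  = 3.858 · √45.3704
  = 3.858 · 6.7358
  = 25.9865

Minimum detectable difference ≈ 26.0 USD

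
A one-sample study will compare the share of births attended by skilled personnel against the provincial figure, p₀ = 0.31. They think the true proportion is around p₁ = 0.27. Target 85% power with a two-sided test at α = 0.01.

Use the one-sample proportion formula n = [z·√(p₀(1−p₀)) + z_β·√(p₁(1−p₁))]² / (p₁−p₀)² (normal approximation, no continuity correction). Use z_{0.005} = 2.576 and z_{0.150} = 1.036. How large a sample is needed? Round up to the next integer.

n = [z_{α/2}·√(p₀q₀) + z_β·√(p₁q₁)]² / (p₁ − p₀)²
  = [2.576·√(0.31·0.69) + 1.036·√(0.27·0.73)]² / (-0.04)²
  = [2.576·0.4625 + 1.036·0.4440]² / 0.0016
  = [1.6513]² / 0.0016
  = 1704.30
Round up → n = 1705.

n = 1705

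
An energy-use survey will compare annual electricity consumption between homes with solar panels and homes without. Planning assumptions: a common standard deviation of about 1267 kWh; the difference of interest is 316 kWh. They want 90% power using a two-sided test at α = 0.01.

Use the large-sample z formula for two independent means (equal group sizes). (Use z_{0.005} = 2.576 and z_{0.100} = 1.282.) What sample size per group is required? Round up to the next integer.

n = 479 per group

n = (z_{α/2} + z_β)² · (σ₁² + σ₂²) / δ²
  = (2.576 + 1.282)² · (2·1267² = 3210578) / 316²
  = 14.8842 · 3210578 / 99856
  = 478.56
Round up → n = 479 per group.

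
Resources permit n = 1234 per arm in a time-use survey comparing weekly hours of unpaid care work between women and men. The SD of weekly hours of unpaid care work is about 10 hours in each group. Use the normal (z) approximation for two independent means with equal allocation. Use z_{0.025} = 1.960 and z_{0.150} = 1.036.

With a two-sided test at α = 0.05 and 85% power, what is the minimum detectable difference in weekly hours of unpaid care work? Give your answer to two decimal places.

δ = (z_{α/2} + z_β) · √((σ₁²+σ₂²)/n)
  = (1.960 + 1.036) · √(200/1234)
  = 2.996 · √0.16207
  = 2.996 · 0.4026
  = 1.2061

Minimum detectable difference ≈ 1.21 hours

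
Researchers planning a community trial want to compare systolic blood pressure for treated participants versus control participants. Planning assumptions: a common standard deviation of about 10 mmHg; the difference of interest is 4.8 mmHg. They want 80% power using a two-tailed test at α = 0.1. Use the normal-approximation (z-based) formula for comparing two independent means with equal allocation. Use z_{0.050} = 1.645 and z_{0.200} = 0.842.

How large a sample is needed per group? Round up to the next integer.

n = 54 per group

n = (z_{α/2} + z_β)² · (σ₁² + σ₂²) / δ²
  = (1.645 + 0.842)² · (2·10² = 200) / 4.8²
  = 6.1852 · 200 / 23.04
  = 53.69
Round up → n = 54 per group.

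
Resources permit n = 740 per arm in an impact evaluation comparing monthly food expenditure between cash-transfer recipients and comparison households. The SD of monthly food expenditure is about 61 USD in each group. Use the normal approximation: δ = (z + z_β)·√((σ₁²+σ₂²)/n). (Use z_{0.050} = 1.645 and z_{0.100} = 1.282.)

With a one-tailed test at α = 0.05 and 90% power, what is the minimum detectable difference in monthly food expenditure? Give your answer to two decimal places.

δ = (z_α + z_β) · √((σ₁²+σ₂²)/n)
  = (1.645 + 1.282) · √(7442/740)
  = 2.927 · √10.0568
  = 2.927 · 3.1712
  = 9.2822

Minimum detectable difference ≈ 9.28 USD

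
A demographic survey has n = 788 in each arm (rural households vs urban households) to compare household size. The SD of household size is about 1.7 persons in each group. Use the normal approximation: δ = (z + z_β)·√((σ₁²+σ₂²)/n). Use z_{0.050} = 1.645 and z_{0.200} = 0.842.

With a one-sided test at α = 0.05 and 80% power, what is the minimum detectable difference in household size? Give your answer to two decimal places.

Minimum detectable difference ≈ 0.21 persons

δ = (z_α + z_β) · √((σ₁²+σ₂²)/n)
  = (1.645 + 0.842) · √(5.78/788)
  = 2.487 · √0.00734
  = 2.487 · 0.0856
  = 0.2130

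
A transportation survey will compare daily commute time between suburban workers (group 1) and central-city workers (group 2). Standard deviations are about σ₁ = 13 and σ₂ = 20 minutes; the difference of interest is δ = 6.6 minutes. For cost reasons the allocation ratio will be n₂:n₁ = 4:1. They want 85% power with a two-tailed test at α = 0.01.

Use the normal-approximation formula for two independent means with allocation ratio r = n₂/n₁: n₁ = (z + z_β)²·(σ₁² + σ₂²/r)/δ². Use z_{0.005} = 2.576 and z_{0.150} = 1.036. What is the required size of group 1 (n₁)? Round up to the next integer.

n₁ = 81

n₁ = (z_{α/2} + z_β)² · (σ₁² + σ₂²/r) / δ²
   = (2.576 + 1.036)² · (13² + 20²/4) / 6.6²
   = 13.0465 · (169 + 100) / 43.56
   = 13.0465 · 269 / 43.56
   = 80.57
Round up → n₁ = 81; n₂ = r·n₁ = 4 × 81 = 324.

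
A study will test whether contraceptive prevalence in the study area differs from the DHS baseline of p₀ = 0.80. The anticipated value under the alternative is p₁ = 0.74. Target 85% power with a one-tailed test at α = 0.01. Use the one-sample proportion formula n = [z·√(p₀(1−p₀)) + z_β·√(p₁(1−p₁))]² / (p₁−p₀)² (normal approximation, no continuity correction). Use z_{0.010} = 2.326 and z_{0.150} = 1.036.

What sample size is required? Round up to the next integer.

n = [z_α·√(p₀q₀) + z_β·√(p₁q₁)]² / (p₁ − p₀)²
  = [2.326·√(0.80·0.20) + 1.036·√(0.74·0.26)]² / (-0.06)²
  = [2.326·0.4000 + 1.036·0.4386]² / 0.0036
  = [1.3848]² / 0.0036
  = 532.71
Round up → n = 533.

n = 533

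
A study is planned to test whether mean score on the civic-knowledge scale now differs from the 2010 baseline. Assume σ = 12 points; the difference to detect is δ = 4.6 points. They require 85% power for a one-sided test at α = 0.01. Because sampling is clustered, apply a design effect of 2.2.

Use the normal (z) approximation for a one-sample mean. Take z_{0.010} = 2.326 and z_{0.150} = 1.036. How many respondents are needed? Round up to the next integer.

n = (z_α + z_β)² · σ² / δ²
  = (2.326 + 1.036)² · 12² / 4.6²
  = 11.3030 · 144 / 21.16
  = 76.92
Design effect: 2.2 × 76.92 = 169.23.
Round up → n = 170.

n = 170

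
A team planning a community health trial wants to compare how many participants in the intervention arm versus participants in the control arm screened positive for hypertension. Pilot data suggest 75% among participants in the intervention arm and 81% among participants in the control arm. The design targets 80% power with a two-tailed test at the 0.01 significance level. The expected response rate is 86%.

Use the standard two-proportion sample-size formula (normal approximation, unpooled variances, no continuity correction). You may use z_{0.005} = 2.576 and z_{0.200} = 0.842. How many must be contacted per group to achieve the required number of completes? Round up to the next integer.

n = 1289 per group

n = (z_{α/2} + z_β)² · [p₁(1−p₁) + p₂(1−p₂)] / (p₁ − p₂)²
  = (2.576 + 0.842)² · (0.75·0.25 + 0.81·0.19) / (-0.06)²
  = (3.418)² · (0.1875 + 0.1539) / 0.0036
  = 11.6827 · 0.3414 / 0.0036
  = 1107.91
Adjust for 86% response: 1107.91 / 0.86 = 1288.27.
Round up → n = 1289 per group.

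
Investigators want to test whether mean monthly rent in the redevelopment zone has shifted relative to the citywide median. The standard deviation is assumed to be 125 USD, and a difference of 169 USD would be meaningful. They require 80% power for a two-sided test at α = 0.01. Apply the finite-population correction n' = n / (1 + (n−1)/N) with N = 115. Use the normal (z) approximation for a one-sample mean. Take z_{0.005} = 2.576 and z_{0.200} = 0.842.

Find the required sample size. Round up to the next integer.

n = 7

n = (z_{α/2} + z_β)² · σ² / δ²
  = (2.576 + 0.842)² · 125² / 169²
  = 11.6827 · 15625 / 28561
  = 6.39
Finite-population correction (N = 115): 6.39 / (1 + (6.39 − 1)/115) = 6.11.
Round up → n = 7.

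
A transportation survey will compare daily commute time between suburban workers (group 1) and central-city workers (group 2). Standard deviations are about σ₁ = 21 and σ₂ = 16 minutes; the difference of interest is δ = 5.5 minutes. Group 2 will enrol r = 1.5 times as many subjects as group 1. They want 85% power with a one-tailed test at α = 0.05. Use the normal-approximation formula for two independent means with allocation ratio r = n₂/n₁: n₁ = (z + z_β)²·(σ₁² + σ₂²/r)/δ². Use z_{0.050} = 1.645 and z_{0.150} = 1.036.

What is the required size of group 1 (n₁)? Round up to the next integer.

n₁ = 146

n₁ = (z_α + z_β)² · (σ₁² + σ₂²/r) / δ²
   = (1.645 + 1.036)² · (21² + 16²/1.5) / 5.5²
   = 7.1878 · (441 + 170.6667) / 30.25
   = 7.1878 · 611.6667 / 30.25
   = 145.34
Round up → n₁ = 146; n₂ = r·n₁ = 1.5 × 146 = 219.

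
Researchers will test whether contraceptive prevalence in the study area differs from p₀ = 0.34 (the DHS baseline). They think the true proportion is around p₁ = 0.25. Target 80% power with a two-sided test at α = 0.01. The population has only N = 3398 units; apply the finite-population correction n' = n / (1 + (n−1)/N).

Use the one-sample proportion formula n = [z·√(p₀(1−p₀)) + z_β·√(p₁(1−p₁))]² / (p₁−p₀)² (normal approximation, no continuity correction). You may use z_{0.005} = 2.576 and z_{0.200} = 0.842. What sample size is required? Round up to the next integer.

n = 285

n = [z_{α/2}·√(p₀q₀) + z_β·√(p₁q₁)]² / (p₁ − p₀)²
  = [2.576·√(0.34·0.66) + 0.842·√(0.25·0.75)]² / (-0.09)²
  = [2.576·0.4737 + 0.842·0.4330]² / 0.0081
  = [1.5849]² / 0.0081
  = 310.10
Finite-population correction (N = 3398): 310.10 / (1 + (310.10 − 1)/3398) = 284.24.
Round up → n = 285.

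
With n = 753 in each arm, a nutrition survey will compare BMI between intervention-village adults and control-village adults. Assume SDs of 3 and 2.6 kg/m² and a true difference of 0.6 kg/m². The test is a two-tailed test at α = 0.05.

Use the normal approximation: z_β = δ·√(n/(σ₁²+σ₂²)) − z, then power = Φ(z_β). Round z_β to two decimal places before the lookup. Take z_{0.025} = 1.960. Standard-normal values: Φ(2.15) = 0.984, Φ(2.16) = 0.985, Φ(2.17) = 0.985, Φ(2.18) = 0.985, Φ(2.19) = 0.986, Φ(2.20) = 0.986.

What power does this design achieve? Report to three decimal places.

z_β = δ·√(n/(σ₁²+σ₂²)) − z_{α/2}
    = 0.6 · √(753/15.76) − 1.960
    = 0.6 · 6.91225 − 1.960
    = 4.1473 − 1.960 = 2.1873 → 2.19
Power = Φ(2.19) = 0.986.

Power ≈ 0.986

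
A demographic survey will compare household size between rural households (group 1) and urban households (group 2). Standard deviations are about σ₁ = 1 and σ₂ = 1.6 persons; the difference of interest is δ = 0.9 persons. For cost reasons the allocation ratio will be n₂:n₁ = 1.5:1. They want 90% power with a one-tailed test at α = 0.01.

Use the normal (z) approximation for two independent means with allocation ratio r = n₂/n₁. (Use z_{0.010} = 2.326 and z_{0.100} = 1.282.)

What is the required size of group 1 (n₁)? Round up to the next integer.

n₁ = (z_α + z_β)² · (σ₁² + σ₂²/r) / δ²
   = (2.326 + 1.282)² · (1² + 1.6²/1.5) / 0.9²
   = 13.0177 · (1 + 1.7067) / 0.81
   = 13.0177 · 2.7067 / 0.81
   = 43.50
Round up → n₁ = 44; n₂ = r·n₁ = 1.5 × 44 = 66.

n₁ = 44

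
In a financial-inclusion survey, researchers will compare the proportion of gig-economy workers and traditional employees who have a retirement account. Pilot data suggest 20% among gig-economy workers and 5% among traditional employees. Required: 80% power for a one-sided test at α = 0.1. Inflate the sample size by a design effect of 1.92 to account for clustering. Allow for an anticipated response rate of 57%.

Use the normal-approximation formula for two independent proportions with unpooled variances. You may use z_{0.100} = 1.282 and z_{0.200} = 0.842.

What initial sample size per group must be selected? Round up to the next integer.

n = 141 per group

n = (z_α + z_β)² · [p₁(1−p₁) + p₂(1−p₂)] / (p₁ − p₂)²
  = (1.282 + 0.842)² · (0.20·0.80 + 0.05·0.95) / (0.15)²
  = (2.124)² · (0.1600 + 0.0475) / 0.0225
  = 4.5114 · 0.2075 / 0.0225
  = 41.60
Design effect: 1.92 × 41.60 = 79.88.
Adjust for 57% response: 79.88 / 0.57 = 140.14.
Round up → n = 141 per group.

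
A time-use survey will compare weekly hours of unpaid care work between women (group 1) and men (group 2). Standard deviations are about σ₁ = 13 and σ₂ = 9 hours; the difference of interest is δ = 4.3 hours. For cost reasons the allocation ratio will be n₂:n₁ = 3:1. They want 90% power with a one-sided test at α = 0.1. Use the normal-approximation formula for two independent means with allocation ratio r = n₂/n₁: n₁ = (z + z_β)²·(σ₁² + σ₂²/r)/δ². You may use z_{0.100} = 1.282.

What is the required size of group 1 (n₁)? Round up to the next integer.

n₁ = 70

n₁ = (z_α + z_β)² · (σ₁² + σ₂²/r) / δ²
   = (1.282 + 1.282)² · (13² + 9²/3) / 4.3²
   = 6.5741 · (169 + 27) / 18.49
   = 6.5741 · 196 / 18.49
   = 69.69
Round up → n₁ = 70; n₂ = r·n₁ = 3 × 70 = 210.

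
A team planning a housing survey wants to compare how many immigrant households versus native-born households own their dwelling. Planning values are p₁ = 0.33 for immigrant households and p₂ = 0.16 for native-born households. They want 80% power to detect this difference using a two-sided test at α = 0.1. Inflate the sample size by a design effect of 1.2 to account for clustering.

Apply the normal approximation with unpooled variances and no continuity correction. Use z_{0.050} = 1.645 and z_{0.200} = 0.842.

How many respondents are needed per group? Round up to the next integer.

n = 92 per group

n = (z_{α/2} + z_β)² · [p₁(1−p₁) + p₂(1−p₂)] / (p₁ − p₂)²
  = (1.645 + 0.842)² · (0.33·0.67 + 0.16·0.84) / (0.17)²
  = (2.487)² · (0.2211 + 0.1344) / 0.0289
  = 6.1852 · 0.3555 / 0.0289
  = 76.08
Design effect: 1.2 × 76.08 = 91.30.
Round up → n = 92 per group.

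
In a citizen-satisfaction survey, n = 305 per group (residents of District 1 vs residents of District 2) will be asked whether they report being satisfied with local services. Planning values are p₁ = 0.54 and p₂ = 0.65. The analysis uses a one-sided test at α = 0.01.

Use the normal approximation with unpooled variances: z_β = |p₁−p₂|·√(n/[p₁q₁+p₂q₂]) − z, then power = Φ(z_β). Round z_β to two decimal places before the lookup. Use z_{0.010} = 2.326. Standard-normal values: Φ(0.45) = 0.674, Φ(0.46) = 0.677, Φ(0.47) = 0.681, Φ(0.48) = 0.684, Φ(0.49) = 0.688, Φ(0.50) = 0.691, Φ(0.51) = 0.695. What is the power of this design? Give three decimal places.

z_β = |p₁−p₂|·√(n/[p₁q₁+p₂q₂]) − z_α
    = 0.11 · √(305/0.4759) − 2.326
    = 0.11 · 25.3158 − 2.326
    = 2.7847 − 2.326 = 0.4587 → 0.46
Power = Φ(0.46) = 0.677.

Power ≈ 0.677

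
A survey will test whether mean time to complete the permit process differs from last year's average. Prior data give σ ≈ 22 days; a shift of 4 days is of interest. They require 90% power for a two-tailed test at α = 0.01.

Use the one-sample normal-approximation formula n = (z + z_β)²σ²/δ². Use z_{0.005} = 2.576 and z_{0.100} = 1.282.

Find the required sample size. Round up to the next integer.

n = 451

n = (z_{α/2} + z_β)² · σ² / δ²
  = (2.576 + 1.282)² · 22² / 4²
  = 14.8842 · 484 / 16
  = 450.25
Round up → n = 451.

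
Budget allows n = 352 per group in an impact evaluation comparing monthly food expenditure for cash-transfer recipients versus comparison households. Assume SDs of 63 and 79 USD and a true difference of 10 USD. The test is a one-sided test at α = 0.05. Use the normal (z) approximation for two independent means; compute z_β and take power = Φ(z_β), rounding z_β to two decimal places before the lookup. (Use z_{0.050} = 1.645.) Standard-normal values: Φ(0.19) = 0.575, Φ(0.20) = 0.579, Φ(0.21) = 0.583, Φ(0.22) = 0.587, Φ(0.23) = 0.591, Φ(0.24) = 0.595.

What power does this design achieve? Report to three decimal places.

z_β = δ·√(n/(σ₁²+σ₂²)) − z_α
    = 10 · √(352/10210) − 1.645
    = 10 · 0.18568 − 1.645
    = 1.8568 − 1.645 = 0.2118 → 0.21
Power = Φ(0.21) = 0.583.

Power ≈ 0.583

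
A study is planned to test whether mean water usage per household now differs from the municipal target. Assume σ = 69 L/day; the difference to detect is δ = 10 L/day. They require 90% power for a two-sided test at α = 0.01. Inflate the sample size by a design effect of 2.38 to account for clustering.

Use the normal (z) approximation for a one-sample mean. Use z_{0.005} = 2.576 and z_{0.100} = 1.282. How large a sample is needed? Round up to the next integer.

n = (z_{α/2} + z_β)² · σ² / δ²
  = (2.576 + 1.282)² · 69² / 10²
  = 14.8842 · 4761 / 100
  = 708.64
Design effect: 2.38 × 708.64 = 1686.55.
Round up → n = 1687.

n = 1687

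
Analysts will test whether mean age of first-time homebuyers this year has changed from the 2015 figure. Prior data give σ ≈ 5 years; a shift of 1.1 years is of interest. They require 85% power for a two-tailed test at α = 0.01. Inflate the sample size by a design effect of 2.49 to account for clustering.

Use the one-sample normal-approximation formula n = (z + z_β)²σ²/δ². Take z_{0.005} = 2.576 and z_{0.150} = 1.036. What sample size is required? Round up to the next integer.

n = 672

n = (z_{α/2} + z_β)² · σ² / δ²
  = (2.576 + 1.036)² · 5² / 1.1²
  = 13.0465 · 25 / 1.21
  = 269.56
Design effect: 2.49 × 269.56 = 671.20.
Round up → n = 672.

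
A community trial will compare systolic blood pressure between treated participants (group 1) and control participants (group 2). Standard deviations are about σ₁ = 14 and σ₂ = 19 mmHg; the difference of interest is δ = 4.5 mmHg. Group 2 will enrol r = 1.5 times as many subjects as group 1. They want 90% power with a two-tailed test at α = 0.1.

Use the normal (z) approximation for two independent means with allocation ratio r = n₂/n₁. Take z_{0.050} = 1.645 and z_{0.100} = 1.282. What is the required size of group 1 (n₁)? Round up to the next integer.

n₁ = (z_{α/2} + z_β)² · (σ₁² + σ₂²/r) / δ²
   = (1.645 + 1.282)² · (14² + 19²/1.5) / 4.5²
   = 8.5673 · (196 + 240.6667) / 20.25
   = 8.5673 · 436.6667 / 20.25
   = 184.74
Round up → n₁ = 185; n₂ = r·n₁ = 1.5 × 185 = 278.

n₁ = 185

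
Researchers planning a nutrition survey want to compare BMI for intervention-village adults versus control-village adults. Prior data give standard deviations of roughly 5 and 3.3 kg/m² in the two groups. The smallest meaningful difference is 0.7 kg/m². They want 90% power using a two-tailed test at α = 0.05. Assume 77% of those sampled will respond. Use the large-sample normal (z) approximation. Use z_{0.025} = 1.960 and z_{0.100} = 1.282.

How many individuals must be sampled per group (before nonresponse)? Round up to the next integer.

n = 1000 per group

n = (z_{α/2} + z_β)² · (σ₁² + σ₂²) / δ²
  = (1.960 + 1.282)² · (5² + 3.3² = 35.89) / 0.7²
  = 10.5106 · 35.89 / 0.49
  = 769.85
Adjust for 77% response: 769.85 / 0.77 = 999.80.
Round up → n = 1000 per group.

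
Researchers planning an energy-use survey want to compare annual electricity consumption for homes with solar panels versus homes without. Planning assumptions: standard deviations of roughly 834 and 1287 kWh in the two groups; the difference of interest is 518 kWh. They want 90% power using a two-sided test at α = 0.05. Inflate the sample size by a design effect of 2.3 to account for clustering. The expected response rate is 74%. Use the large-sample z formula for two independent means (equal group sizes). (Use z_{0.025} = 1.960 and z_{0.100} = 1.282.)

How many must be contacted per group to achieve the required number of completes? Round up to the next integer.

n = 287 per group

n = (z_{α/2} + z_β)² · (σ₁² + σ₂²) / δ²
  = (1.960 + 1.282)² · (834² + 1287² = 2351925) / 518²
  = 10.5106 · 2351925 / 268324
  = 92.13
Design effect: 2.3 × 92.13 = 211.89.
Adjust for 74% response: 211.89 / 0.74 = 286.34.
Round up → n = 287 per group.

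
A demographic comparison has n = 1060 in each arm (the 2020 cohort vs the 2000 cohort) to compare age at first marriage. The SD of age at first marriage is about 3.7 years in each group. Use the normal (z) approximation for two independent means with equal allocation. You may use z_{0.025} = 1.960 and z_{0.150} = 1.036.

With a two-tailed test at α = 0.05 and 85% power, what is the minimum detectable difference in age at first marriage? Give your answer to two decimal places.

δ = (z_{α/2} + z_β) · √((σ₁²+σ₂²)/n)
  = (1.960 + 1.036) · √(27.38/1060)
  = 2.996 · √0.02583
  = 2.996 · 0.1607
  = 0.4815

Minimum detectable difference ≈ 0.48 years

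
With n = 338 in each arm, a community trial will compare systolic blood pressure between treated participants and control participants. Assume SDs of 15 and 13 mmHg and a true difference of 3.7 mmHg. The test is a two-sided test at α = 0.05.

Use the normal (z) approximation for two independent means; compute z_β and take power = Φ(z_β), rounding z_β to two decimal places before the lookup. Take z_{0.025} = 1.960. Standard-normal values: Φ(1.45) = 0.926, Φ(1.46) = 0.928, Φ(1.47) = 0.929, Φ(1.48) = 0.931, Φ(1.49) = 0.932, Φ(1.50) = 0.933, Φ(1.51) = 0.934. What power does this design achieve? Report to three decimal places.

Power ≈ 0.929

z_β = δ·√(n/(σ₁²+σ₂²)) − z_{α/2}
    = 3.7 · √(338/394) − 1.960
    = 3.7 · 0.92621 − 1.960
    = 3.4270 − 1.960 = 1.4670 → 1.47
Power = Φ(1.47) = 0.929.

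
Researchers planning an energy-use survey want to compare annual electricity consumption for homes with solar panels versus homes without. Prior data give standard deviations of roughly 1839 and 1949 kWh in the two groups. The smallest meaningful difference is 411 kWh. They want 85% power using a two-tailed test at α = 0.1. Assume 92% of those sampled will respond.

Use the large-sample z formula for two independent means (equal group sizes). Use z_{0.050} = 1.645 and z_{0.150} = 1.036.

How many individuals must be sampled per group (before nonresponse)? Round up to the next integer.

n = 333 per group

n = (z_{α/2} + z_β)² · (σ₁² + σ₂²) / δ²
  = (1.645 + 1.036)² · (1839² + 1949² = 7180522) / 411²
  = 7.1878 · 7180522 / 168921
  = 305.54
Adjust for 92% response: 305.54 / 0.92 = 332.11.
Round up → n = 333 per group.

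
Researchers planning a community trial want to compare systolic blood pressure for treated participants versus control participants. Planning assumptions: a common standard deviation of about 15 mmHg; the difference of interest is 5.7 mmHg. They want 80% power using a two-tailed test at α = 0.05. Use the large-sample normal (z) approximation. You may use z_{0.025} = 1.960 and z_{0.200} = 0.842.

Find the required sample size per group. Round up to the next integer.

n = 109 per group

n = (z_{α/2} + z_β)² · (σ₁² + σ₂²) / δ²
  = (1.960 + 0.842)² · (2·15² = 450) / 5.7²
  = 7.8512 · 450 / 32.49
  = 108.74
Round up → n = 109 per group.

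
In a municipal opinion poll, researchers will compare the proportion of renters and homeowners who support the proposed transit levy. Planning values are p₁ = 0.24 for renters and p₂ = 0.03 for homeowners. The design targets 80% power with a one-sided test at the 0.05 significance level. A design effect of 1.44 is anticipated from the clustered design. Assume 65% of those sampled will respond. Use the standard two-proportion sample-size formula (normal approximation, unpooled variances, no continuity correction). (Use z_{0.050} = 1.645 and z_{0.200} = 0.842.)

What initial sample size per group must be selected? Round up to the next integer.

n = 66 per group

n = (z_α + z_β)² · [p₁(1−p₁) + p₂(1−p₂)] / (p₁ − p₂)²
  = (1.645 + 0.842)² · (0.24·0.76 + 0.03·0.97) / (0.21)²
  = (2.487)² · (0.1824 + 0.0291) / 0.0441
  = 6.1852 · 0.2115 / 0.0441
  = 29.66
Design effect: 1.44 × 29.66 = 42.72.
Adjust for 65% response: 42.72 / 0.65 = 65.72.
Round up → n = 66 per group.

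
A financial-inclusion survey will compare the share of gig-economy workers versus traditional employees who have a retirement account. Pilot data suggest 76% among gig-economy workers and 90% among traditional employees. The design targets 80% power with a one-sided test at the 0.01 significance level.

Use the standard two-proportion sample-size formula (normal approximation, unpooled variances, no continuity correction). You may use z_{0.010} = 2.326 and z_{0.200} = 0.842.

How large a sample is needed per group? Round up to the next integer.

n = (z_α + z_β)² · [p₁(1−p₁) + p₂(1−p₂)] / (p₁ − p₂)²
  = (2.326 + 0.842)² · (0.76·0.24 + 0.90·0.10) / (-0.14)²
  = (3.168)² · (0.1824 + 0.0900) / 0.0196
  = 10.0362 · 0.2724 / 0.0196
  = 139.48
Round up → n = 140 per group.

n = 140 per group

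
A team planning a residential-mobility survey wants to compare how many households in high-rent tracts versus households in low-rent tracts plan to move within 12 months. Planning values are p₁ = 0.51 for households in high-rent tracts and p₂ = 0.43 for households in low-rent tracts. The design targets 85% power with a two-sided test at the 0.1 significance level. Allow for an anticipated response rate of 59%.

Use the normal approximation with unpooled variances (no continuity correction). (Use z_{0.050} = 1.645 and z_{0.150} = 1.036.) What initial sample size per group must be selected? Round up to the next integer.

n = 943 per group

n = (z_{α/2} + z_β)² · [p₁(1−p₁) + p₂(1−p₂)] / (p₁ − p₂)²
  = (1.645 + 1.036)² · (0.51·0.49 + 0.43·0.57) / (0.08)²
  = (2.681)² · (0.2499 + 0.2451) / 0.0064
  = 7.1878 · 0.4950 / 0.0064
  = 555.93
Adjust for 59% response: 555.93 / 0.59 = 942.25.
Round up → n = 943 per group.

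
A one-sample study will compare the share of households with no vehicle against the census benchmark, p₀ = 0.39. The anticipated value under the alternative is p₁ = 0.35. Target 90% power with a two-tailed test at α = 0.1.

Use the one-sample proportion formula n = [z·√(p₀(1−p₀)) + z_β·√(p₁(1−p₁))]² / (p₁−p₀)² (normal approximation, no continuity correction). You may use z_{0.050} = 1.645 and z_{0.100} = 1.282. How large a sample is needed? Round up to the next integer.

n = 1250

n = [z_{α/2}·√(p₀q₀) + z_β·√(p₁q₁)]² / (p₁ − p₀)²
  = [1.645·√(0.39·0.61) + 1.282·√(0.35·0.65)]² / (-0.04)²
  = [1.645·0.4877 + 1.282·0.4770]² / 0.0016
  = [1.4138]² / 0.0016
  = 1249.31
Round up → n = 1250.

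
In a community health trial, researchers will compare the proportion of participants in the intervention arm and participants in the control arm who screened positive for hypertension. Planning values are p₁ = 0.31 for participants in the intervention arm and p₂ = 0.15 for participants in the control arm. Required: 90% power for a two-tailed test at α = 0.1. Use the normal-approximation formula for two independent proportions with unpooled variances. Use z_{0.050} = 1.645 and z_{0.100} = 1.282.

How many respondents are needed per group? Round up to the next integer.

n = 115 per group

n = (z_{α/2} + z_β)² · [p₁(1−p₁) + p₂(1−p₂)] / (p₁ − p₂)²
  = (1.645 + 1.282)² · (0.31·0.69 + 0.15·0.85) / (0.16)²
  = (2.927)² · (0.2139 + 0.1275) / 0.0256
  = 8.5673 · 0.3414 / 0.0256
  = 114.25
Round up → n = 115 per group.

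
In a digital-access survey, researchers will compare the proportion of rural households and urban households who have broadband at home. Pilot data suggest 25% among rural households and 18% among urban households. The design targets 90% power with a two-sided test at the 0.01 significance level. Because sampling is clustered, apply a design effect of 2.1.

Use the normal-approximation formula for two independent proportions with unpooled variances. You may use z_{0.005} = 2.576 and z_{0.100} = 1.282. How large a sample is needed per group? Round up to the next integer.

n = 2138 per group

n = (z_{α/2} + z_β)² · [p₁(1−p₁) + p₂(1−p₂)] / (p₁ − p₂)²
  = (2.576 + 1.282)² · (0.25·0.75 + 0.18·0.82) / (0.07)²
  = (3.858)² · (0.1875 + 0.1476) / 0.0049
  = 14.8842 · 0.3351 / 0.0049
  = 1017.89
Design effect: 2.1 × 1017.89 = 2137.58.
Round up → n = 2138 per group.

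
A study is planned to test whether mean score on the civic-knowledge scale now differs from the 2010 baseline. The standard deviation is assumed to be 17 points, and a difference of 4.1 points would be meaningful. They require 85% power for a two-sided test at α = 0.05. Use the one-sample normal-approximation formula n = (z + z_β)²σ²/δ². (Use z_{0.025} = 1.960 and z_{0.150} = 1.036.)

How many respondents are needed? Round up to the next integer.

n = (z_{α/2} + z_β)² · σ² / δ²
  = (1.960 + 1.036)² · 17² / 4.1²
  = 8.9760 · 289 / 16.81
  = 154.32
Round up → n = 155.

n = 155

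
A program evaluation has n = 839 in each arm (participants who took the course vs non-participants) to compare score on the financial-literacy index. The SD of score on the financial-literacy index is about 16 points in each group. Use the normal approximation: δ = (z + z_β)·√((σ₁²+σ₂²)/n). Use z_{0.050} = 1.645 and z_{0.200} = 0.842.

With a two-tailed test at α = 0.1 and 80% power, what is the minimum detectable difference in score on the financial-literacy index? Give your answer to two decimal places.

δ = (z_{α/2} + z_β) · √((σ₁²+σ₂²)/n)
  = (1.645 + 0.842) · √(512/839)
  = 2.487 · √0.61025
  = 2.487 · 0.7812
  = 1.9428

Minimum detectable difference ≈ 1.94 points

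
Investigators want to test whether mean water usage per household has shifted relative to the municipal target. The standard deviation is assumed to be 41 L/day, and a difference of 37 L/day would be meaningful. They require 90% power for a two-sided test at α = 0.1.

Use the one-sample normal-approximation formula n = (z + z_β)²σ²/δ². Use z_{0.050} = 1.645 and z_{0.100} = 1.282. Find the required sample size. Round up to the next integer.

n = 11

n = (z_{α/2} + z_β)² · σ² / δ²
  = (1.645 + 1.282)² · 41² / 37²
  = 8.5673 · 1681 / 1369
  = 10.52
Round up → n = 11.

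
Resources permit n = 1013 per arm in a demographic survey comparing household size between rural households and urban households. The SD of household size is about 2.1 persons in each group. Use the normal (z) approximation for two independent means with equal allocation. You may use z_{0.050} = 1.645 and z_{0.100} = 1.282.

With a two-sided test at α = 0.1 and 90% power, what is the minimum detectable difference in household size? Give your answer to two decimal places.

Minimum detectable difference ≈ 0.27 persons

δ = (z_{α/2} + z_β) · √((σ₁²+σ₂²)/n)
  = (1.645 + 1.282) · √(8.82/1013)
  = 2.927 · √0.00871
  = 2.927 · 0.0933
  = 0.2731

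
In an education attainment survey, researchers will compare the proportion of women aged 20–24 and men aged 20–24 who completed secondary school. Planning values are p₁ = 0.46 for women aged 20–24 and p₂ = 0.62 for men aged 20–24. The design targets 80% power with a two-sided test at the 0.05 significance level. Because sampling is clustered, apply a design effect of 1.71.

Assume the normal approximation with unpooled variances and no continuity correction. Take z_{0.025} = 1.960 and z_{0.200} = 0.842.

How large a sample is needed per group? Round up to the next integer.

n = (z_{α/2} + z_β)² · [p₁(1−p₁) + p₂(1−p₂)] / (p₁ − p₂)²
  = (1.960 + 0.842)² · (0.46·0.54 + 0.62·0.38) / (-0.16)²
  = (2.802)² · (0.2484 + 0.2356) / 0.0256
  = 7.8512 · 0.4840 / 0.0256
  = 148.44
Design effect: 1.71 × 148.44 = 253.83.
Round up → n = 254 per group.

n = 254 per group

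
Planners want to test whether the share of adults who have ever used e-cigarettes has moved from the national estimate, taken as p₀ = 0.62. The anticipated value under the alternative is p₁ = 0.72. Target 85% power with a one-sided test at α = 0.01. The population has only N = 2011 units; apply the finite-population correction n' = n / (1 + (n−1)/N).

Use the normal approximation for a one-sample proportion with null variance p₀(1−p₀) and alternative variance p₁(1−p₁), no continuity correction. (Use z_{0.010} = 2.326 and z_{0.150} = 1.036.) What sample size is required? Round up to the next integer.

n = [z_α·√(p₀q₀) + z_β·√(p₁q₁)]² / (p₁ − p₀)²
  = [2.326·√(0.62·0.38) + 1.036·√(0.72·0.28)]² / (0.10)²
  = [2.326·0.4854 + 1.036·0.4490]² / 0.0100
  = [1.5942]² / 0.0100
  = 254.14
Finite-population correction (N = 2011): 254.14 / (1 + (254.14 − 1)/2011) = 225.72.
Round up → n = 226.

n = 226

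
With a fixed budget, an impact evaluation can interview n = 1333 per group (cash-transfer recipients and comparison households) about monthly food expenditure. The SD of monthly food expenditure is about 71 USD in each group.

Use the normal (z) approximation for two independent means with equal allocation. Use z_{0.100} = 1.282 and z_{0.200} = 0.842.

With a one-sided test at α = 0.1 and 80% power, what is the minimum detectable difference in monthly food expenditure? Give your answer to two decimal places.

Minimum detectable difference ≈ 5.84 USD

δ = (z_α + z_β) · √((σ₁²+σ₂²)/n)
  = (1.282 + 0.842) · √(10082/1333)
  = 2.124 · √7.5634
  = 2.124 · 2.7502
  = 5.8413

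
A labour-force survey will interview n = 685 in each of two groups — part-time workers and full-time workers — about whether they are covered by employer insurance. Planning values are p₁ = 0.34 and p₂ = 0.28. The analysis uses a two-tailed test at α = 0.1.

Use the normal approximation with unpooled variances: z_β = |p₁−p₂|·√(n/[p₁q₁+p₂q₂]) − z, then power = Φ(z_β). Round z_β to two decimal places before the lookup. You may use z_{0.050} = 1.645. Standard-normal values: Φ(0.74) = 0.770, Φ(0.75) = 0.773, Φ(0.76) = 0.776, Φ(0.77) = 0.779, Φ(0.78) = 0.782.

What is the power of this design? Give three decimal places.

Power ≈ 0.776

z_β = |p₁−p₂|·√(n/[p₁q₁+p₂q₂]) − z_{α/2}
    = 0.06 · √(685/0.4260) − 1.645
    = 0.06 · 40.0996 − 1.645
    = 2.4060 − 1.645 = 0.7610 → 0.76
Power = Φ(0.76) = 0.776.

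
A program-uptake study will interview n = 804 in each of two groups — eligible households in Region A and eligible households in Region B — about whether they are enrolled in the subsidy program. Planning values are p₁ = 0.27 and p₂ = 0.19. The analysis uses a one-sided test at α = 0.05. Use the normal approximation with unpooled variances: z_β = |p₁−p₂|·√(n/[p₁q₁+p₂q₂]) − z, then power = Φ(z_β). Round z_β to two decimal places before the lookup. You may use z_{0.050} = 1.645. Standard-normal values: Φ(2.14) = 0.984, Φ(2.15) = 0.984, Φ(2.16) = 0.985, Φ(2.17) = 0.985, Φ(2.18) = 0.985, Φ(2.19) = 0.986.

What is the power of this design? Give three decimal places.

z_β = |p₁−p₂|·√(n/[p₁q₁+p₂q₂]) − z_α
    = 0.08 · √(804/0.3510) − 1.645
    = 0.08 · 47.8602 − 1.645
    = 3.8288 − 1.645 = 2.1838 → 2.18
Power = Φ(2.18) = 0.985.

Power ≈ 0.985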